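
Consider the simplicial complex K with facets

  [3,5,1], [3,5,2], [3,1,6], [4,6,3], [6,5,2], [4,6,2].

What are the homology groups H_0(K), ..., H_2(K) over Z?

H_0 ≅ Z,  H_1 ≅ Z,  H_2 = 0.

Take the total order 1 < 2 < 3 < 4 < 5 < 6 on the vertex set. Then K (dimension 2) consists of the simplices:

  0-simplices (6): [1], [2], [3], [4], [5], [6]
  1-simplices (12): [1,3], [1,5], [1,6], [2,3], [2,4], [2,5], [2,6], [3,4], [3,5], [3,6], [4,6], [5,6]
  2-simplices (6): [1,3,5], [1,3,6], [2,3,5], [2,4,6], [2,5,6], [3,4,6]

giving chain groups C_0 ≅ Z^6, C_1 ≅ Z^12, C_2 ≅ Z^6.

∂_1: C_1 → C_0 is given by ∂[p,q] = [q] − [p]. For instance
  ∂[3,6] = [6] − [3].
As a 6×12 matrix over Z this has rank 5, with invariant factors (1,1,1,1,1).

Boundary ∂_2: C_2 → C_1 maps a triangle to the signed sum of its edges. For instance
  ∂[3,4,6] = [4,6] − [3,6] + [3,4],
  ∂[2,4,6] = [4,6] − [2,6] + [2,4].
As a 12×6 matrix over Z this has rank 6, with invariant factors (1,1,1,1,1,1).

From H_k ≅ ker(∂_k) / im(∂_{k+1}) we obtain:

  H_0: rank C_0 − rank ∂_1 = 6 − 5 = 1, and the invariant factors of ∂_1 are all 1, so H_0 = Z.
  H_1: rank ker ∂_1 − rank ∂_2 = (12 − 5) − 6 = 1, and the invariant factors of ∂_2 are all 1, so H_1 = Z.
  H_2: rank ker ∂_2 − rank ∂_3 = (6 − 6) − 0 = 0, and there is no ∂_3, so H_2 = 0.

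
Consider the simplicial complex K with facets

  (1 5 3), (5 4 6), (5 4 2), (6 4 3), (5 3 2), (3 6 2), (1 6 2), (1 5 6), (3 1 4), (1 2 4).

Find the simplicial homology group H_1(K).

Order the vertices as 1 < 2 < 3 < 4 < 5 < 6. Listing each simplex with vertices in this order, K has dimension 2 with simplices:

  0-simplices (6): [1], [2], [3], [4], [5], [6]
  1-simplices (15): [1,2], [1,3], [1,4], [1,5], [1,6], [2,3], [2,4], [2,5], [2,6], [3,4], [3,5], [3,6], [4,5], [4,6], [5,6]
  2-simplices (10): [1,2,4], [1,2,6], [1,3,4], [1,3,5], [1,5,6], [2,3,5], [2,3,6], [2,4,5], [3,4,6], [4,5,6]

Hence C_0 ≅ Z^6, C_1 ≅ Z^15, C_2 ≅ Z^10.

The boundary map ∂_1: C_1 → C_0 is given by ∂[p,q] = [q] − [p].
The 6×15 boundary matrix has rank 5 and Smith normal form diag(1,1,1,1,1).

Boundary ∂_2: C_2 → C_1 sends each 2-simplex [p,q,r] to [q,r] − [p,r] + [p,q]. For instance
  ∂[1,3,4] = [3,4] − [1,4] + [1,3],
  ∂[2,3,5] = [3,5] − [2,5] + [2,3].
The 15×10 boundary matrix has rank 10 and Smith normal form diag(1,1,1,1,1,1,1,1,1,2).

Reading off H_k = ker ∂_k / im ∂_{k+1}:

  H_1: rank ker ∂_1 − rank ∂_2 = (15 − 5) − 10 = 0, and ∂_2 has invariant factor 2 > 1, so H_1 ≅ Z/2Z.

H_1 ≅ Z/2Z.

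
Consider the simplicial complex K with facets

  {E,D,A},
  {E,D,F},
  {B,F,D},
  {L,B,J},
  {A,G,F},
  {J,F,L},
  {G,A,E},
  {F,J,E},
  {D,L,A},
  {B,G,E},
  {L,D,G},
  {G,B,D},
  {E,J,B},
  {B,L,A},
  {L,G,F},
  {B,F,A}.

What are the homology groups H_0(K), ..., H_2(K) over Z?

Take the total order A < B < D < E < F < G < J < L on the vertex set. Then K (dimension 2) consists of the simplices:

  0-simplices (8): A, B, D, E, F, G, J, L
  1-simplices (24): AB, AD, AE, AF, AG, AL, BD, BE, BF, BG, BJ, BL, DE, DF, DG, DL, EF, EG, EJ, FG, FJ, FL, GL, JL
  2-simplices (16): ABF, ABL, ADE, ADL, AEG, AFG, BDF, BDG, BEG, BEJ, BJL, DEF, DGL, EFJ, FGL, FJL

so the chain groups are C_0 ≅ Z^8, C_1 ≅ Z^24, C_2 ≅ Z^16.

The boundary map ∂_1: C_1 → C_0 sends each edge [p,q] (with p < q) to q − p.
This gives a 8×24 integer matrix of rank 7; reducing to Smith normal form yields diagonal entries (1,1,1,1,1,1,1).

∂_2: C_2 → C_1 maps a triangle to the signed sum of its edges. For instance
  ∂ADL = DL − AL + AD,
  ∂EFJ = FJ − EJ + EF.
This gives a 24×16 integer matrix of rank 15; reducing to Smith normal form yields diagonal entries (1,1,1,1,1,1,1,1,1,1,1,1,1,1,1).

From H_k ≅ ker(∂_k) / im(∂_{k+1}) we obtain:

  H_0: rank C_0 − rank ∂_1 = 8 − 7 = 1, and the invariant factors of ∂_1 are all 1, so H_0 ≅ Z.
  H_1: rank ker ∂_1 − rank ∂_2 = (24 − 7) − 15 = 2, and the invariant factors of ∂_2 are all 1, so H_1 ≅ Z^2.
  H_2: rank ker ∂_2 − rank ∂_3 = (16 − 15) − 0 = 1, and there is no ∂_3, so H_2 ≅ Z.

H_0 = Z,  H_1 = Z^2,  H_2 = Z.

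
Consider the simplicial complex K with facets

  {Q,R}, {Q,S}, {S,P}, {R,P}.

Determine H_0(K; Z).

Take the total order P < Q < R < S on the vertex set. Then K (dimension 1) consists of the simplices:

  0-simplices (4): P, Q, R, S
  1-simplices (4): PR, PS, QR, QS

Hence C_0 ≅ Z^4, C_1 ≅ Z^4.

Boundary ∂_1: C_1 → C_0 maps an edge to its endpoints' difference, ∂[p,q] = q − p.
The 4×4 boundary matrix has rank 3 and Smith normal form diag(1,1,1).

Now H_k = ker ∂_k / im ∂_{k+1}, so:

  H_0: rank C_0 − rank ∂_1 = 4 − 3 = 1, and the invariant factors of ∂_1 are all 1, so H_0 ≅ Z.

H_0 ≅ Z.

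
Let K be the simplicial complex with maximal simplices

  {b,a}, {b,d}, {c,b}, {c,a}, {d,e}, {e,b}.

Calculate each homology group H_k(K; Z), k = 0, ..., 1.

H_0 = Z,  H_1 = Z^2.

Take the total order a < b < c < d < e on the vertex set. Then K (dimension 1) consists of the simplices:

  0-simplices (5): a, b, c, d, e
  1-simplices (6): ab, ac, bc, bd, be, de

giving chain groups C_0 ≅ Z^5, C_1 ≅ Z^6.

Boundary ∂_1: C_1 → C_0 maps an edge to its endpoints' difference, ∂[p,q] = q − p.
The 5×6 boundary matrix has rank 4 and Smith normal form diag(1,1,1,1).

Now H_k = ker ∂_k / im ∂_{k+1}, so:

  H_0: rank C_0 − rank ∂_1 = 5 − 4 = 1, and the invariant factors of ∂_1 are all 1, so H_0 ≅ Z.
  H_1: rank ker ∂_1 − rank ∂_2 = (6 − 4) − 0 = 2, and there is no ∂_2, so H_1 ≅ Z^2.

As a check, the Euler characteristic is 5 − 6 = -1, which agrees with 1 − 2 = -1.
(K is a triangulation of a wedge of 2 circles.)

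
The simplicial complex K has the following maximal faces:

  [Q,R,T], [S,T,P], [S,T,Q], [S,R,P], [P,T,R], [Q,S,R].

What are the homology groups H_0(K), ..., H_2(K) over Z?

K has 5 vertices, 9 edges, 6 triangles.
rank ∂_0 = 0, rank ∂_1 = 4 ⇒ b_0 = 5 − 0 − 4 = 1; all invariant factors of ∂_1 are 1 so no torsion. So H_0 = Z.
rank ∂_1 = 4, rank ∂_2 = 5 ⇒ b_1 = 9 − 4 − 5 = 0; all invariant factors of ∂_2 are 1 so no torsion. So H_1 = 0.
rank ∂_2 = 5, rank ∂_3 = 0 ⇒ b_2 = 6 − 5 − 0 = 1. So H_2 = Z.

H_0 ≅ Z,  H_1 = 0,  H_2 ≅ Z.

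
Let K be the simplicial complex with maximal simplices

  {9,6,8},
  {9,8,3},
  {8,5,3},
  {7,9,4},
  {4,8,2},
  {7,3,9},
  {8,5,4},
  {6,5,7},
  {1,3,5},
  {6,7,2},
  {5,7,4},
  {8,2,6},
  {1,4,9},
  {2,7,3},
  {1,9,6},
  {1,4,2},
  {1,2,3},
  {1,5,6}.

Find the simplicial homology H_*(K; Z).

We work with the vertex ordering 1 < 2 < 3 < 4 < 5 < 6 < 7 < 8 < 9. The simplices of K, each written with vertices in increasing order, are:

  0-simplices (9): [1], [2], [3], [4], [5], [6], [7], [8], [9]
  1-simplices (27): (27 of them)
  2-simplices (18): [1,2,3], [1,2,4], [1,3,5], [1,4,9], [1,5,6], [1,6,9], [2,3,7], [2,4,8], [2,6,7], [2,6,8], [3,5,8], [3,7,9], [3,8,9], [4,5,7], [4,5,8], [4,7,9], [5,6,7], [6,8,9]

Hence C_0 ≅ Z^9, C_1 ≅ Z^27, C_2 ≅ Z^18.

The boundary map ∂_1: C_1 → C_0 is given by ∂[p,q] = [q] − [p].
The resulting 9×27 matrix has rank 8, and its Smith normal form has invariant factors (1,1,1,1,1,1,1,1).

The boundary map ∂_2: C_2 → C_1 sends each 2-simplex [p,q,r] to [q,r] − [p,r] + [p,q]. For instance
  ∂[2,3,7] = [3,7] − [2,7] + [2,3],
  ∂[1,5,6] = [5,6] − [1,6] + [1,5].
As a 27×18 matrix over Z this has rank 17, with invariant factors (1,1,1,1,1,1,1,1,1,1,1,1,1,1,1,1,1).

Computing H_k = (kernel of ∂_k) / (image of ∂_{k+1}):

  H_0: rank C_0 − rank ∂_1 = 9 − 8 = 1, and the invariant factors of ∂_1 are all 1, so H_0 = Z.
  H_1: rank ker ∂_1 − rank ∂_2 = (27 − 8) − 17 = 2, and the invariant factors of ∂_2 are all 1, so H_1 = Z^2.
  H_2: rank ker ∂_2 − rank ∂_3 = (18 − 17) − 0 = 1, and there is no ∂_3, so H_2 = Z.

(K is a triangulation of the torus T^2.)

H_0 ≅ Z,  H_1 ≅ Z^2,  H_2 ≅ Z.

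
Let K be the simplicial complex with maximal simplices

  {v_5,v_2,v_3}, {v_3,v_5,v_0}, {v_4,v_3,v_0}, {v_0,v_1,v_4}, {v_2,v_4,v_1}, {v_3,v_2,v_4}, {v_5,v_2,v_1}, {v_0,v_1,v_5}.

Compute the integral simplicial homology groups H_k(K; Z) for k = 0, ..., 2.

H_0 ≅ Z,  H_1 = 0,  H_2 ≅ Z.

Take the total order v_0 < v_1 < v_2 < v_3 < v_4 < v_5 on the vertex set. Then K (dimension 2) consists of the simplices:

  0-simplices (6): [v_0], [v_1], [v_2], [v_3], [v_4], [v_5]
  1-simplices (12): [v_0,v_1], [v_0,v_3], [v_0,v_4], [v_0,v_5], [v_1,v_2], [v_1,v_4], [v_1,v_5], [v_2,v_3], [v_2,v_4], [v_2,v_5], [v_3,v_4], [v_3,v_5]
  2-simplices (8): [v_0,v_1,v_4], [v_0,v_1,v_5], [v_0,v_3,v_4], [v_0,v_3,v_5], [v_1,v_2,v_4], [v_1,v_2,v_5], [v_2,v_3,v_4], [v_2,v_3,v_5]

so the chain groups are C_0 ≅ Z^6, C_1 ≅ Z^12, C_2 ≅ Z^8.

Boundary ∂_1: C_1 → C_0 sends each edge [p,q] (with p < q) to q − p.
The 6×12 boundary matrix has rank 5 and Smith normal form diag(1,1,1,1,1).

The boundary map ∂_2: C_2 → C_1 maps a triangle to the signed sum of its edges. For instance
  ∂[v_1,v_2,v_5] = [v_2,v_5] − [v_1,v_5] + [v_1,v_2],
  ∂[v_0,v_1,v_4] = [v_1,v_4] − [v_0,v_4] + [v_0,v_1].
As a 12×8 matrix over Z this has rank 7, with invariant factors (1,1,1,1,1,1,1).

From H_k ≅ ker(∂_k) / im(∂_{k+1}) we obtain:

  H_0: rank C_0 − rank ∂_1 = 6 − 5 = 1, and the invariant factors of ∂_1 are all 1, so H_0 ≅ Z.
  H_1: rank ker ∂_1 − rank ∂_2 = (12 − 5) − 7 = 0, and the invariant factors of ∂_2 are all 1, so H_1 ≅ 0.
  H_2: rank ker ∂_2 − rank ∂_3 = (8 − 7) − 0 = 1, and there is no ∂_3, so H_2 ≅ Z.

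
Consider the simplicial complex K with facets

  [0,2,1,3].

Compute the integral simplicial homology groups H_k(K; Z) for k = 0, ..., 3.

H_0 = Z,  H_1 = 0,  H_2 = 0,  H_3 = 0.

Order the vertices as 0 < 1 < 2 < 3. Listing each simplex with vertices in this order, K has dimension 3 with simplices:

  0-simplices (4): [0], [1], [2], [3]
  1-simplices (6): [0,1], [0,2], [0,3], [1,2], [1,3], [2,3]
  2-simplices (4): [0,1,2], [0,1,3], [0,2,3], [1,2,3]
  3-simplices (1): [0,1,2,3]

so the chain groups are C_0 ≅ Z^4, C_1 ≅ Z^6, C_2 ≅ Z^4, C_3 ≅ Z^1.

Boundary ∂_1: C_1 → C_0 sends each edge [p,q] (with p < q) to q − p. For instance
  ∂[1,2] = [2] − [1].
The 4×6 boundary matrix has rank 3 and Smith normal form diag(1,1,1).

Boundary ∂_2: C_2 → C_1 acts by ∂[p,q,r] = [q,r] − [p,r] + [p,q]. For instance
  ∂[0,1,3] = [1,3] − [0,3] + [0,1],
  ∂[1,2,3] = [2,3] − [1,3] + [1,2].
As a 6×4 matrix over Z this has rank 3, with invariant factors (1,1,1).

Boundary ∂_3: C_3 → C_2 sends each 3-simplex σ to the alternating sum Σ_i (−1)^i (σ with its i-th vertex removed). For instance
  ∂[0,1,2,3] = [1,2,3] − [0,2,3] + [0,1,3] − [0,1,2].
The 4×1 boundary matrix has rank 1 and Smith normal form diag(1).

Now H_k = ker ∂_k / im ∂_{k+1}, so:

  H_0: rank C_0 − rank ∂_1 = 4 − 3 = 1, and the invariant factors of ∂_1 are all 1, so H_0 ≅ Z.
  H_1: rank ker ∂_1 − rank ∂_2 = (6 − 3) − 3 = 0, and the invariant factors of ∂_2 are all 1, so H_1 ≅ 0.
  H_2: rank ker ∂_2 − rank ∂_3 = (4 − 3) − 1 = 0, and the invariant factors of ∂_3 are all 1, so H_2 ≅ 0.
  H_3: rank ker ∂_3 − rank ∂_4 = (1 − 1) − 0 = 0, and there is no ∂_4, so H_3 ≅ 0.

As a check, the Euler characteristic is 4 − 6 + 4 − 1 = 1, which agrees with 1 − 0 + 0 − 0 = 1.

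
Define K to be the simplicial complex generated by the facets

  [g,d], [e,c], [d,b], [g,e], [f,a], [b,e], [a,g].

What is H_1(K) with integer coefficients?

H_1 = Z.

We work with the vertex ordering a < b < c < d < e < f < g. The simplices of K, each written with vertices in increasing order, are:

  0-simplices (7): a, b, c, d, e, f, g
  1-simplices (7): af, ag, bd, be, ce, dg, eg

giving chain groups C_0 ≅ Z^7, C_1 ≅ Z^7.

∂_1: C_1 → C_0 sends each edge [p,q] (with p < q) to q − p. For instance
  ∂eg = g − e.
This gives a 7×7 integer matrix of rank 6; reducing to Smith normal form yields diagonal entries (1,1,1,1,1,1).

Computing H_k = (kernel of ∂_k) / (image of ∂_{k+1}):

  H_1: rank ker ∂_1 − rank ∂_2 = (7 − 6) − 0 = 1, and there is no ∂_2, so H_1 = Z.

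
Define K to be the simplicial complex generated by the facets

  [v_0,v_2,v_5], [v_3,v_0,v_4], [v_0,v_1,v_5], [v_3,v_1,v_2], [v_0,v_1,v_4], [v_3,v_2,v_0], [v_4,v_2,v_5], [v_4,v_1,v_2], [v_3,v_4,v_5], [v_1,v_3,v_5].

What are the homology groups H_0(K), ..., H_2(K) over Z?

H_0 = Z,  H_1 = Z/2,  H_2 = 0.

We work with the vertex ordering v_0 < v_1 < v_2 < v_3 < v_4 < v_5. The simplices of K, each written with vertices in increasing order, are:

  0-simplices (6): [v_0], [v_1], [v_2], [v_3], [v_4], [v_5]
  1-simplices (15): (15 of them)
  2-simplices (10): [v_0,v_1,v_4], [v_0,v_1,v_5], [v_0,v_2,v_3], [v_0,v_2,v_5], [v_0,v_3,v_4], [v_1,v_2,v_3], [v_1,v_2,v_4], [v_1,v_3,v_5], [v_2,v_4,v_5], [v_3,v_4,v_5]

Hence C_0 ≅ Z^6, C_1 ≅ Z^15, C_2 ≅ Z^10.

∂_1: C_1 → C_0 maps an edge to its endpoints' difference, ∂[p,q] = q − p. For instance
  ∂[v_2,v_4] = [v_4] − [v_2].
The 6×15 boundary matrix has rank 5 and Smith normal form diag(1,1,1,1,1).

Boundary ∂_2: C_2 → C_1 acts by ∂[p,q,r] = [q,r] − [p,r] + [p,q]. For instance
  ∂[v_1,v_2,v_3] = [v_2,v_3] − [v_1,v_3] + [v_1,v_2],
  ∂[v_0,v_1,v_5] = [v_1,v_5] − [v_0,v_5] + [v_0,v_1].
As a 15×10 matrix over Z this has rank 10, with invariant factors (1,1,1,1,1,1,1,1,1,2).

From H_k ≅ ker(∂_k) / im(∂_{k+1}) we obtain:

  H_0: rank C_0 − rank ∂_1 = 6 − 5 = 1, and the invariant factors of ∂_1 are all 1, so H_0 = Z.
  H_1: rank ker ∂_1 − rank ∂_2 = (15 − 5) − 10 = 0, and ∂_2 has invariant factor 2 > 1, so H_1 = Z/2.
  H_2: rank ker ∂_2 − rank ∂_3 = (10 − 10) − 0 = 0, and there is no ∂_3, so H_2 = 0.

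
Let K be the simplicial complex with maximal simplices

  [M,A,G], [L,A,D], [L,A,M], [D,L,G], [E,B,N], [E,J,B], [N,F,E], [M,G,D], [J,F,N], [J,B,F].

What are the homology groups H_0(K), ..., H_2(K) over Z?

We work with the vertex ordering A < B < D < E < F < G < J < L < M < N. The simplices of K, each written with vertices in increasing order, are:

  0-simplices (10): A, B, D, E, F, G, J, L, M, N
  1-simplices (20): AD, AG, AL, AM, BE, BF, BJ, BN, DG, DL, DM, EF, EJ, EN, FJ, FN, GL, GM, JN, LM
  2-simplices (10): ADL, AGM, ALM, BEJ, BEN, BFJ, DGL, DGM, EFN, FJN

so the chain groups are C_0 ≅ Z^10, C_1 ≅ Z^20, C_2 ≅ Z^10.

Boundary ∂_1: C_1 → C_0 sends each edge [p,q] (with p < q) to q − p. For instance
  ∂EJ = J − E.
The 10×20 boundary matrix has rank 8 and Smith normal form diag(1,1,1,1,1,1,1,1).

∂_2: C_2 → C_1 acts by ∂[p,q,r] = [q,r] − [p,r] + [p,q]. For instance
  ∂DGM = GM − DM + DG,
  ∂BEN = EN − BN + BE.
This gives a 20×10 integer matrix of rank 10; reducing to Smith normal form yields diagonal entries (1,1,1,1,1,1,1,1,1,1).

Now H_k = ker ∂_k / im ∂_{k+1}, so:

  H_0: rank C_0 − rank ∂_1 = 10 − 8 = 2, and the invariant factors of ∂_1 are all 1, so H_0 ≅ Z^2.
  H_1: rank ker ∂_1 − rank ∂_2 = (20 − 8) − 10 = 2, and the invariant factors of ∂_2 are all 1, so H_1 ≅ Z^2.
  H_2: rank ker ∂_2 − rank ∂_3 = (10 − 10) − 0 = 0, and there is no ∂_3, so H_2 ≅ 0.

As a check, the Euler characteristic is 10 − 20 + 10 = 0, which agrees with 2 − 2 + 0 = 0.

H_0 ≅ Z^2,  H_1 ≅ Z^2,  H_2 = 0.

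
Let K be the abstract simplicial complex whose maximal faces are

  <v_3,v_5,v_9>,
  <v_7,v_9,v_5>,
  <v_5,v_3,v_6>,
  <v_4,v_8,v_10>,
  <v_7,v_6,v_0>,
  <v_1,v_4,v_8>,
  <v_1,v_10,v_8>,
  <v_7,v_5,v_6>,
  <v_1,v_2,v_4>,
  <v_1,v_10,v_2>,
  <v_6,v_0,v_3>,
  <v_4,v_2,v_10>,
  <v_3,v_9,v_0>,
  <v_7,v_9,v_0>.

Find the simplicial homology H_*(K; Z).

Order the vertices as v_0 < v_1 < v_2 < v_3 < v_4 < v_5 < v_6 < v_7 < v_8 < v_9 < v_10. Listing each simplex with vertices in this order, K has dimension 2 with simplices:

  0-simplices (11): [v_0], [v_1], [v_2], [v_3], [v_4], [v_5], [v_6], [v_7], [v_8], [v_9], [v_10]
  1-simplices (21): (21 of them)
  2-simplices (14): (14 of them)

Hence C_0 ≅ Z^11, C_1 ≅ Z^21, C_2 ≅ Z^14.

The boundary map ∂_1: C_1 → C_0 maps an edge to its endpoints' difference, ∂[p,q] = q − p.
The resulting 11×21 matrix has rank 9, and its Smith normal form has invariant factors (1,1,1,1,1,1,1,1,1).

Boundary ∂_2: C_2 → C_1 sends each 2-simplex [p,q,r] to [q,r] − [p,r] + [p,q]. For instance
  ∂[v_0,v_3,v_9] = [v_3,v_9] − [v_0,v_9] + [v_0,v_3],
  ∂[v_3,v_5,v_9] = [v_5,v_9] − [v_3,v_9] + [v_3,v_5].
As a 21×14 matrix over Z this has rank 12, with invariant factors (1,1,1,1,1,1,1,1,1,1,1,1).

Now H_k = ker ∂_k / im ∂_{k+1}, so:

  H_0: rank C_0 − rank ∂_1 = 11 − 9 = 2, and the invariant factors of ∂_1 are all 1, so H_0 = Z^2.
  H_1: rank ker ∂_1 − rank ∂_2 = (21 − 9) − 12 = 0, and the invariant factors of ∂_2 are all 1, so H_1 = 0.
  H_2: rank ker ∂_2 − rank ∂_3 = (14 − 12) − 0 = 2, and there is no ∂_3, so H_2 = Z^2.

As a check, the Euler characteristic is 11 − 21 + 14 = 4, which agrees with 2 − 0 + 2 = 4.

H_0 ≅ Z^2,  H_1 = 0,  H_2 ≅ Z^2.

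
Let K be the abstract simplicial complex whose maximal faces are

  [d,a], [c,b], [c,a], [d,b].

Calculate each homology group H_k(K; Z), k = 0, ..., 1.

H_0 ≅ Z,  H_1 ≅ Z.

We work with the vertex ordering a < b < c < d. The simplices of K, each written with vertices in increasing order, are:

  0-simplices (4): a, b, c, d
  1-simplices (4): ac, ad, bc, bd

so the chain groups are C_0 ≅ Z^4, C_1 ≅ Z^4.

The boundary map ∂_1: C_1 → C_0 maps an edge to its endpoints' difference, ∂[p,q] = q − p. For instance
  ∂ad = d − a.
This gives a 4×4 integer matrix of rank 3; reducing to Smith normal form yields diagonal entries (1,1,1).

Now H_k = ker ∂_k / im ∂_{k+1}, so:

  H_0: rank C_0 − rank ∂_1 = 4 − 3 = 1, and the invariant factors of ∂_1 are all 1, so H_0 = Z.
  H_1: rank ker ∂_1 − rank ∂_2 = (4 − 3) − 0 = 1, and there is no ∂_2, so H_1 = Z.

As a check, the Euler characteristic is 4 − 4 = 0, which agrees with 1 − 1 = 0.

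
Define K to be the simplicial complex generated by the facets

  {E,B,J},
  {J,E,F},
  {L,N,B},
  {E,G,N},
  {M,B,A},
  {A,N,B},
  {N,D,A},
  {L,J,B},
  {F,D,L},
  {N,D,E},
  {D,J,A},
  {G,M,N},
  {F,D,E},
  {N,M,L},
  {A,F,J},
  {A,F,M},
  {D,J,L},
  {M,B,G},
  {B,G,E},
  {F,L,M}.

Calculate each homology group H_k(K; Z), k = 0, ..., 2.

Fix the vertex order A < B < D < E < F < G < J < L < M < N and write every simplex with vertices in increasing order. Then dim K = 2 and the simplices of K are:

  0-simplices (10): A, B, D, E, F, G, J, L, M, N
  1-simplices (30): AB, AD, AF, AJ, AM, AN, BE, BG, BJ, BL, BM, BN, DE, DF, DJ, DL, DN, EF, EG, EJ, EN, FJ, FL, FM, GM, GN, JL, LM, LN, MN
  2-simplices (20): ABM, ABN, ADJ, ADN, AFJ, AFM, BEG, BEJ, BGM, BJL, BLN, DEF, DEN, DFL, DJL, EFJ, EGN, FLM, GMN, LMN

so the chain groups are C_0 ≅ Z^10, C_1 ≅ Z^30, C_2 ≅ Z^20.

∂_1: C_1 → C_0 is given by ∂[p,q] = [q] − [p]. For instance
  ∂LM = M − L.
This gives a 10×30 integer matrix of rank 9; reducing to Smith normal form yields diagonal entries (1,1,1,1,1,1,1,1,1).

∂_2: C_2 → C_1 acts by ∂[p,q,r] = [q,r] − [p,r] + [p,q]. For instance
  ∂EGN = GN − EN + EG,
  ∂AFM = FM − AM + AF.
The 30×20 boundary matrix has rank 20 and Smith normal form diag(1,1,1,1,1,1,1,1,1,1,1,1,1,1,1,1,1,1,1,2).

Reading off H_k = ker ∂_k / im ∂_{k+1}:

  H_0: rank C_0 − rank ∂_1 = 10 − 9 = 1, and the invariant factors of ∂_1 are all 1, so H_0 ≅ Z.
  H_1: rank ker ∂_1 − rank ∂_2 = (30 − 9) − 20 = 1, and ∂_2 has invariant factor 2 > 1, so H_1 ≅ Z × Z/2.
  H_2: rank ker ∂_2 − rank ∂_3 = (20 − 20) − 0 = 0, and there is no ∂_3, so H_2 ≅ 0.

(K is a triangulation of the Klein bottle.)

H_0 = Z,  H_1 = Z × Z/2,  H_2 = 0.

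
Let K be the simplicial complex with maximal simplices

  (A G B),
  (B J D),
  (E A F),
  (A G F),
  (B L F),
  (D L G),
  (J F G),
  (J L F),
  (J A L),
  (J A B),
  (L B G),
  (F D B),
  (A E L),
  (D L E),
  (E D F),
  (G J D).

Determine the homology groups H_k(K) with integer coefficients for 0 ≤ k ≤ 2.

H_0 ≅ Z,  H_1 ≅ Z^2,  H_2 ≅ Z.

Order the vertices as A < B < D < E < F < G < J < L. Listing each simplex with vertices in this order, K has dimension 2 with simplices:

  0-simplices (8): A, B, D, E, F, G, J, L
  1-simplices (24): AB, AE, AF, AG, AJ, AL, BD, BF, BG, BJ, BL, DE, DF, DG, DJ, DL, EF, EL, FG, FJ, FL, GJ, GL, JL
  2-simplices (16): ABG, ABJ, AEF, AEL, AFG, AJL, BDF, BDJ, BFL, BGL, DEF, DEL, DGJ, DGL, FGJ, FJL

so the chain groups are C_0 ≅ Z^8, C_1 ≅ Z^24, C_2 ≅ Z^16.

Boundary ∂_1: C_1 → C_0 is given by ∂[p,q] = [q] − [p]. For instance
  ∂AB = B − A.
This gives a 8×24 integer matrix of rank 7; reducing to Smith normal form yields diagonal entries (1,1,1,1,1,1,1).

Boundary ∂_2: C_2 → C_1 sends each 2-simplex [p,q,r] to [q,r] − [p,r] + [p,q]. For instance
  ∂DEF = EF − DF + DE,
  ∂AEF = EF − AF + AE.
The resulting 24×16 matrix has rank 15, and its Smith normal form has invariant factors (1,1,1,1,1,1,1,1,1,1,1,1,1,1,1).

From H_k ≅ ker(∂_k) / im(∂_{k+1}) we obtain:

  H_0: rank C_0 − rank ∂_1 = 8 − 7 = 1, and the invariant factors of ∂_1 are all 1, so H_0 ≅ Z.
  H_1: rank ker ∂_1 − rank ∂_2 = (24 − 7) − 15 = 2, and the invariant factors of ∂_2 are all 1, so H_1 ≅ Z^2.
  H_2: rank ker ∂_2 − rank ∂_3 = (16 − 15) − 0 = 1, and there is no ∂_3, so H_2 ≅ Z.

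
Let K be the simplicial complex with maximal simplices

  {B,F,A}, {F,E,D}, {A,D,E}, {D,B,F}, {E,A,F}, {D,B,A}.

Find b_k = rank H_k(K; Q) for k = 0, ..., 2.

Fix the vertex order A < B < D < E < F and write every simplex with vertices in increasing order. Then dim K = 2 and the simplices of K are:

  0-simplices (5): A, B, D, E, F
  1-simplices (9): AB, AD, AE, AF, BD, BF, DE, DF, EF
  2-simplices (6): ABD, ABF, ADE, AEF, BDF, DEF

Hence C_0 ≅ Z^5, C_1 ≅ Z^9, C_2 ≅ Z^6.

The boundary map ∂_1: C_1 → C_0 is given by ∂[p,q] = [q] − [p]. For instance
  ∂EF = F − E.
As a 5×9 matrix over Z this has rank 4, with invariant factors (1,1,1,1).

The boundary map ∂_2: C_2 → C_1 maps a triangle to the signed sum of its edges. For instance
  ∂BDF = DF − BF + BD,
  ∂AEF = EF − AF + AE.
This gives a 9×6 integer matrix of rank 5; reducing to Smith normal form yields diagonal entries (1,1,1,1,1).

Computing H_k = (kernel of ∂_k) / (image of ∂_{k+1}):

  H_0: rank C_0 − rank ∂_1 = 5 − 4 = 1, and the invariant factors of ∂_1 are all 1, so H_0 = Z.
  H_1: rank ker ∂_1 − rank ∂_2 = (9 − 4) − 5 = 0, and the invariant factors of ∂_2 are all 1, so H_1 = 0.
  H_2: rank ker ∂_2 − rank ∂_3 = (6 − 5) − 0 = 1, and there is no ∂_3, so H_2 = Z.

(K is a triangulation of the 2-sphere S^2.)

Hence the Betti numbers are b_0 = 1, b_1 = 0, b_2 = 1.

b_0 = 1, b_1 = 0, b_2 = 1.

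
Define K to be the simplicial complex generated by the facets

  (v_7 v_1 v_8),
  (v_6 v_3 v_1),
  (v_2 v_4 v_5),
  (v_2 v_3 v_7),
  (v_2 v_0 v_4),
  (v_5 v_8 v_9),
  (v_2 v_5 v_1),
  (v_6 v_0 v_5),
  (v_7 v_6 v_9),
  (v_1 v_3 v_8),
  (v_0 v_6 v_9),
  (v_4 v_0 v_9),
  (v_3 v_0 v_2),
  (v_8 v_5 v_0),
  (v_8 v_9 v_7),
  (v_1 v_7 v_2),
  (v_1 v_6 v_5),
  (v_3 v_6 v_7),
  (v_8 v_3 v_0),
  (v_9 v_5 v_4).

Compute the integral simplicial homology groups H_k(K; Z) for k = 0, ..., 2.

We work with the vertex ordering v_0 < v_1 < v_2 < v_3 < v_4 < v_5 < v_6 < v_7 < v_8 < v_9. The simplices of K, each written with vertices in increasing order, are:

  0-simplices (10): [v_0], [v_1], [v_2], [v_3], [v_4], [v_5], [v_6], [v_7], [v_8], [v_9]
  1-simplices (30): (30 of them)
  2-simplices (20): (20 of them)

Hence C_0 ≅ Z^10, C_1 ≅ Z^30, C_2 ≅ Z^20.

Boundary ∂_1: C_1 → C_0 sends each edge [p,q] (with p < q) to q − p.
The 10×30 boundary matrix has rank 9 and Smith normal form diag(1,1,1,1,1,1,1,1,1).

Boundary ∂_2: C_2 → C_1 maps a triangle to the signed sum of its edges. For instance
  ∂[v_0,v_3,v_8] = [v_3,v_8] − [v_0,v_8] + [v_0,v_3],
  ∂[v_0,v_4,v_9] = [v_4,v_9] − [v_0,v_9] + [v_0,v_4].
This gives a 30×20 integer matrix of rank 20; reducing to Smith normal form yields diagonal entries (1,1,1,1,1,1,1,1,1,1,1,1,1,1,1,1,1,1,1,2).

From H_k ≅ ker(∂_k) / im(∂_{k+1}) we obtain:

  H_0: rank C_0 − rank ∂_1 = 10 − 9 = 1, and the invariant factors of ∂_1 are all 1, so H_0 = Z.
  H_1: rank ker ∂_1 − rank ∂_2 = (30 − 9) − 20 = 1, and ∂_2 has invariant factor 2 > 1, so H_1 = Z ⊕ Z/2Z.
  H_2: rank ker ∂_2 − rank ∂_3 = (20 − 20) − 0 = 0, and there is no ∂_3, so H_2 = 0.

As a check, the Euler characteristic is 10 − 30 + 20 = 0, which agrees with 1 − 1 + 0 = 0.
(K is a triangulation of the Klein bottle.)

H_0 ≅ Z,  H_1 ≅ Z ⊕ Z/2Z,  H_2 = 0.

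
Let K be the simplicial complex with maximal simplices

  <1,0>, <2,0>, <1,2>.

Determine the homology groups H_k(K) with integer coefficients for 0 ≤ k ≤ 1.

We work with the vertex ordering 0 < 1 < 2. The simplices of K, each written with vertices in increasing order, are:

  0-simplices (3): [0], [1], [2]
  1-simplices (3): [0,1], [0,2], [1,2]

Hence C_0 ≅ Z^3, C_1 ≅ Z^3.

∂_1: C_1 → C_0 is given by ∂[p,q] = [q] − [p]. For instance
  ∂[1,2] = [2] − [1].
As a 3×3 matrix over Z this has rank 2, with invariant factors (1,1).

Computing H_k = (kernel of ∂_k) / (image of ∂_{k+1}):

  H_0: rank C_0 − rank ∂_1 = 3 − 2 = 1, and the invariant factors of ∂_1 are all 1, so H_0 = Z.
  H_1: rank ker ∂_1 − rank ∂_2 = (3 − 2) − 0 = 1, and there is no ∂_2, so H_1 = Z.

As a check, the Euler characteristic is 3 − 3 = 0, which agrees with 1 − 1 = 0.

H_0 ≅ Z,  H_1 ≅ Z.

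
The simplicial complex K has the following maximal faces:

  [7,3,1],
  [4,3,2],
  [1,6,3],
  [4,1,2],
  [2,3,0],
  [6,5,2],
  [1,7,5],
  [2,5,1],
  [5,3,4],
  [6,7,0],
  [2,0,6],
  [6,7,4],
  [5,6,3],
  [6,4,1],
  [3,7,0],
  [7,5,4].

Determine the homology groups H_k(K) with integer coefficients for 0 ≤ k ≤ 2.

K has 8 vertices, 24 edges, 16 triangles.
rank ∂_0 = 0, rank ∂_1 = 7 ⇒ b_0 = 8 − 0 − 7 = 1; all invariant factors of ∂_1 are 1 so no torsion. So H_0 ≅ Z.
rank ∂_1 = 7, rank ∂_2 = 15 ⇒ b_1 = 24 − 7 − 15 = 2; all invariant factors of ∂_2 are 1 so no torsion. So H_1 ≅ Z^2.
rank ∂_2 = 15, rank ∂_3 = 0 ⇒ b_2 = 16 − 15 − 0 = 1. So H_2 ≅ Z.

H_0 = Z,  H_1 = Z^2,  H_2 = Z.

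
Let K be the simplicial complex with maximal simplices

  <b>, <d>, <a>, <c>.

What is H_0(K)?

Take the total order a < b < c < d on the vertex set. Then K (dimension 0) consists of the simplices:

  0-simplices (4): a, b, c, d

Hence C_0 ≅ Z^4.

Now H_k = ker ∂_k / im ∂_{k+1}, so:

  H_0: rank C_0 − rank ∂_1 = 4 − 0 = 4, and there is no ∂_1, so H_0 ≅ Z^4.

H_0 ≅ Z^4.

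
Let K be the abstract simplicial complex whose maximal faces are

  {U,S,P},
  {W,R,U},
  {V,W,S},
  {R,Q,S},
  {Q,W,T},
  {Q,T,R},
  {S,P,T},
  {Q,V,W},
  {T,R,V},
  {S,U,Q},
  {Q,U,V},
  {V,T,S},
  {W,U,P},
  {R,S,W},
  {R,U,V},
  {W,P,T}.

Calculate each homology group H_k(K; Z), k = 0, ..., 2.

Fix the vertex order P < Q < R < S < T < U < V < W and write every simplex with vertices in increasing order. Then dim K = 2 and the simplices of K are:

  0-simplices (8): P, Q, R, S, T, U, V, W
  1-simplices (24): PS, PT, PU, PW, QR, QS, QT, QU, QV, QW, RS, RT, RU, RV, RW, ST, SU, SV, SW, TV, TW, UV, UW, VW
  2-simplices (16): PST, PSU, PTW, PUW, QRS, QRT, QSU, QTW, QUV, QVW, RSW, RTV, RUV, RUW, STV, SVW

Hence C_0 ≅ Z^8, C_1 ≅ Z^24, C_2 ≅ Z^16.

Boundary ∂_1: C_1 → C_0 is given by ∂[p,q] = [q] − [p].
The 8×24 boundary matrix has rank 7 and Smith normal form diag(1,1,1,1,1,1,1).

∂_2: C_2 → C_1 sends each 2-simplex [p,q,r] to [q,r] − [p,r] + [p,q]. For instance
  ∂STV = TV − SV + ST,
  ∂PTW = TW − PW + PT.
This gives a 24×16 integer matrix of rank 15; reducing to Smith normal form yields diagonal entries (1,1,1,1,1,1,1,1,1,1,1,1,1,1,1).

Reading off H_k = ker ∂_k / im ∂_{k+1}:

  H_0: rank C_0 − rank ∂_1 = 8 − 7 = 1, and the invariant factors of ∂_1 are all 1, so H_0 ≅ Z.
  H_1: rank ker ∂_1 − rank ∂_2 = (24 − 7) − 15 = 2, and the invariant factors of ∂_2 are all 1, so H_1 ≅ Z^2.
  H_2: rank ker ∂_2 − rank ∂_3 = (16 − 15) − 0 = 1, and there is no ∂_3, so H_2 ≅ Z.

(K is a triangulation of the torus T^2.)

H_0 ≅ Z,  H_1 ≅ Z^2,  H_2 ≅ Z.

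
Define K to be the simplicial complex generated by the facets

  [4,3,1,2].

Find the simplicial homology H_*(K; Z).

Order the vertices as 1 < 2 < 3 < 4. Listing each simplex with vertices in this order, K has dimension 3 with simplices:

  0-simplices (4): [1], [2], [3], [4]
  1-simplices (6): [1,2], [1,3], [1,4], [2,3], [2,4], [3,4]
  2-simplices (4): [1,2,3], [1,2,4], [1,3,4], [2,3,4]
  3-simplices (1): [1,2,3,4]

Hence C_0 ≅ Z^4, C_1 ≅ Z^6, C_2 ≅ Z^4, C_3 ≅ Z^1.

The boundary map ∂_1: C_1 → C_0 maps an edge to its endpoints' difference, ∂[p,q] = q − p. For instance
  ∂[1,3] = [3] − [1].
As a 4×6 matrix over Z this has rank 3, with invariant factors (1,1,1).

The boundary map ∂_2: C_2 → C_1 sends each 2-simplex [p,q,r] to [q,r] − [p,r] + [p,q]. For instance
  ∂[1,3,4] = [3,4] − [1,4] + [1,3],
  ∂[1,2,4] = [2,4] − [1,4] + [1,2].
The 6×4 boundary matrix has rank 3 and Smith normal form diag(1,1,1).

The boundary map ∂_3: C_3 → C_2 sends each 3-simplex σ to the alternating sum Σ_i (−1)^i (σ with its i-th vertex removed). For instance
  ∂[1,2,3,4] = [2,3,4] − [1,3,4] + [1,2,4] − [1,2,3].
The 4×1 boundary matrix has rank 1 and Smith normal form diag(1).

Now H_k = ker ∂_k / im ∂_{k+1}, so:

  H_0: rank C_0 − rank ∂_1 = 4 − 3 = 1, and the invariant factors of ∂_1 are all 1, so H_0 ≅ Z.
  H_1: rank ker ∂_1 − rank ∂_2 = (6 − 3) − 3 = 0, and the invariant factors of ∂_2 are all 1, so H_1 ≅ 0.
  H_2: rank ker ∂_2 − rank ∂_3 = (4 − 3) − 1 = 0, and the invariant factors of ∂_3 are all 1, so H_2 ≅ 0.
  H_3: rank ker ∂_3 − rank ∂_4 = (1 − 1) − 0 = 0, and there is no ∂_4, so H_3 ≅ 0.

As a check, the Euler characteristic is 4 − 6 + 4 − 1 = 1, which agrees with 1 − 0 + 0 − 0 = 1.
(K is a triangulation of the 3-simplex.)

H_0 ≅ Z,  H_1 = 0,  H_2 = 0,  H_3 = 0.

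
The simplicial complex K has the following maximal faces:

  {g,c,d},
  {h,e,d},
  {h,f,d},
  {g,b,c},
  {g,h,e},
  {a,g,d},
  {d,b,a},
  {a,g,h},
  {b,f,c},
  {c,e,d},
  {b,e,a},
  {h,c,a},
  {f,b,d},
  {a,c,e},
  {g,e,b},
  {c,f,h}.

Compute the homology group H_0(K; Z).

H_0 ≅ Z.

Order the vertices as a < b < c < d < e < f < g < h. Listing each simplex with vertices in this order, K has dimension 2 with simplices:

  0-simplices (8): a, b, c, d, e, f, g, h
  1-simplices (24): ab, ac, ad, ae, ag, ah, bc, bd, be, bf, bg, cd, ce, cf, cg, ch, de, df, dg, dh, eg, eh, fh, gh
  2-simplices (16): abd, abe, ace, ach, adg, agh, bcf, bcg, bdf, beg, cde, cdg, cfh, deh, dfh, egh

Hence C_0 ≅ Z^8, C_1 ≅ Z^24, C_2 ≅ Z^16.

∂_1: C_1 → C_0 sends each edge [p,q] (with p < q) to q − p. For instance
  ∂bg = g − b.
The resulting 8×24 matrix has rank 7, and its Smith normal form has invariant factors (1,1,1,1,1,1,1).

∂_2: C_2 → C_1 maps a triangle to the signed sum of its edges. For instance
  ∂bdf = df − bf + bd,
  ∂abe = be − ae + ab.
As a 24×16 matrix over Z this has rank 15, with invariant factors (1,1,1,1,1,1,1,1,1,1,1,1,1,1,1).

From H_k ≅ ker(∂_k) / im(∂_{k+1}) we obtain:

  H_0: rank C_0 − rank ∂_1 = 8 − 7 = 1, and the invariant factors of ∂_1 are all 1, so H_0 ≅ Z.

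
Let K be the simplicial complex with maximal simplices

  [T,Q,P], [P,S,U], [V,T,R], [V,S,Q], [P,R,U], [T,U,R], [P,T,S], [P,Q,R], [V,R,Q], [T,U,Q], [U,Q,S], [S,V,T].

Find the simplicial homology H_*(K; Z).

Order the vertices as P < Q < R < S < T < U < V. Listing each simplex with vertices in this order, K has dimension 2 with simplices:

  0-simplices (7): P, Q, R, S, T, U, V
  1-simplices (18): PQ, PR, PS, PT, PU, QR, QS, QT, QU, QV, RT, RU, RV, ST, SU, SV, TU, TV
  2-simplices (12): PQR, PQT, PRU, PST, PSU, QRV, QSU, QSV, QTU, RTU, RTV, STV

Hence C_0 ≅ Z^7, C_1 ≅ Z^18, C_2 ≅ Z^12.

Boundary ∂_1: C_1 → C_0 sends each edge [p,q] (with p < q) to q − p.
The 7×18 boundary matrix has rank 6 and Smith normal form diag(1,1,1,1,1,1).

The boundary map ∂_2: C_2 → C_1 sends each 2-simplex [p,q,r] to [q,r] − [p,r] + [p,q]. For instance
  ∂RTV = TV − RV + RT,
  ∂QSU = SU − QU + QS.
The resulting 18×12 matrix has rank 12, and its Smith normal form has invariant factors (1,1,1,1,1,1,1,1,1,1,1,2).

Reading off H_k = ker ∂_k / im ∂_{k+1}:

  H_0: rank C_0 − rank ∂_1 = 7 − 6 = 1, and the invariant factors of ∂_1 are all 1, so H_0 ≅ Z.
  H_1: rank ker ∂_1 − rank ∂_2 = (18 − 6) − 12 = 0, and ∂_2 has invariant factor 2 > 1, so H_1 ≅ Z/2.
  H_2: rank ker ∂_2 − rank ∂_3 = (12 − 12) − 0 = 0, and there is no ∂_3, so H_2 ≅ 0.

As a check, the Euler characteristic is 7 − 18 + 12 = 1, which agrees with 1 − 0 + 0 = 1.

H_0 ≅ Z,  H_1 ≅ Z/2,  H_2 = 0.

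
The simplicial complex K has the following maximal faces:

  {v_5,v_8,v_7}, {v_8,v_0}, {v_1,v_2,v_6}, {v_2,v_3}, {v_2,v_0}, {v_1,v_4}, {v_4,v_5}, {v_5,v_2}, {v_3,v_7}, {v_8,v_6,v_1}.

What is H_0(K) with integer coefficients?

H_0 = Z.

We work with the vertex ordering v_0 < v_1 < v_2 < v_3 < v_4 < v_5 < v_6 < v_7 < v_8. The simplices of K, each written with vertices in increasing order, are:

  0-simplices (9): [v_0], [v_1], [v_2], [v_3], [v_4], [v_5], [v_6], [v_7], [v_8]
  1-simplices (15): (15 of them)
  2-simplices (3): [v_1,v_2,v_6], [v_1,v_6,v_8], [v_5,v_7,v_8]

Hence C_0 ≅ Z^9, C_1 ≅ Z^15, C_2 ≅ Z^3.

∂_1: C_1 → C_0 sends each edge [p,q] (with p < q) to q − p.
The resulting 9×15 matrix has rank 8, and its Smith normal form has invariant factors (1,1,1,1,1,1,1,1).

∂_2: C_2 → C_1 maps a triangle to the signed sum of its edges. For instance
  ∂[v_1,v_6,v_8] = [v_6,v_8] − [v_1,v_8] + [v_1,v_6],
  ∂[v_1,v_2,v_6] = [v_2,v_6] − [v_1,v_6] + [v_1,v_2].
This gives a 15×3 integer matrix of rank 3; reducing to Smith normal form yields diagonal entries (1,1,1).

Reading off H_k = ker ∂_k / im ∂_{k+1}:

  H_0: rank C_0 − rank ∂_1 = 9 − 8 = 1, and the invariant factors of ∂_1 are all 1, so H_0 = Z.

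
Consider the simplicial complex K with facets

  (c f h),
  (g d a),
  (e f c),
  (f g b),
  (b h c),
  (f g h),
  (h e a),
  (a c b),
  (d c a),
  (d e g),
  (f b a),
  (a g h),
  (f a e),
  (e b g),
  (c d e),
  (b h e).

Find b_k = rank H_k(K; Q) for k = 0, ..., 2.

b_0 = 1, b_1 = 2, b_2 = 1.

Order the vertices as a < b < c < d < e < f < g < h. Listing each simplex with vertices in this order, K has dimension 2 with simplices:

  0-simplices (8): a, b, c, d, e, f, g, h
  1-simplices (24): ab, ac, ad, ae, af, ag, ah, bc, be, bf, bg, bh, cd, ce, cf, ch, de, dg, ef, eg, eh, fg, fh, gh
  2-simplices (16): abc, abf, acd, adg, aef, aeh, agh, bch, beg, beh, bfg, cde, cef, cfh, deg, fgh

Hence C_0 ≅ Z^8, C_1 ≅ Z^24, C_2 ≅ Z^16.

Boundary ∂_1: C_1 → C_0 maps an edge to its endpoints' difference, ∂[p,q] = q − p. For instance
  ∂de = e − d.
This gives a 8×24 integer matrix of rank 7; reducing to Smith normal form yields diagonal entries (1,1,1,1,1,1,1).

∂_2: C_2 → C_1 sends each 2-simplex [p,q,r] to [q,r] − [p,r] + [p,q]. For instance
  ∂cef = ef − cf + ce,
  ∂cfh = fh − ch + cf.
As a 24×16 matrix over Z this has rank 15, with invariant factors (1,1,1,1,1,1,1,1,1,1,1,1,1,1,1).

From H_k ≅ ker(∂_k) / im(∂_{k+1}) we obtain:

  H_0: rank C_0 − rank ∂_1 = 8 − 7 = 1, and the invariant factors of ∂_1 are all 1, so H_0 = Z.
  H_1: rank ker ∂_1 − rank ∂_2 = (24 − 7) − 15 = 2, and the invariant factors of ∂_2 are all 1, so H_1 = Z^2.
  H_2: rank ker ∂_2 − rank ∂_3 = (16 − 15) − 0 = 1, and there is no ∂_3, so H_2 = Z.

(K is a triangulation of the torus T^2.)

Hence the Betti numbers are b_0 = 1, b_1 = 2, b_2 = 1.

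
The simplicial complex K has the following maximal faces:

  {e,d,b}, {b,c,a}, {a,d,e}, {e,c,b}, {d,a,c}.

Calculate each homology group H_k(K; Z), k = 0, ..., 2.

We work with the vertex ordering a < b < c < d < e. The simplices of K, each written with vertices in increasing order, are:

  0-simplices (5): a, b, c, d, e
  1-simplices (10): ab, ac, ad, ae, bc, bd, be, cd, ce, de
  2-simplices (5): abc, acd, ade, bce, bde

Hence C_0 ≅ Z^5, C_1 ≅ Z^10, C_2 ≅ Z^5.

∂_1: C_1 → C_0 sends each edge [p,q] (with p < q) to q − p. For instance
  ∂ae = e − a.
As a 5×10 matrix over Z this has rank 4, with invariant factors (1,1,1,1).

Boundary ∂_2: C_2 → C_1 maps a triangle to the signed sum of its edges. For instance
  ∂abc = bc − ac + ab,
  ∂bde = de − be + bd.
This gives a 10×5 integer matrix of rank 5; reducing to Smith normal form yields diagonal entries (1,1,1,1,1).

From H_k ≅ ker(∂_k) / im(∂_{k+1}) we obtain:

  H_0: rank C_0 − rank ∂_1 = 5 − 4 = 1, and the invariant factors of ∂_1 are all 1, so H_0 = Z.
  H_1: rank ker ∂_1 − rank ∂_2 = (10 − 4) − 5 = 1, and the invariant factors of ∂_2 are all 1, so H_1 = Z.
  H_2: rank ker ∂_2 − rank ∂_3 = (5 − 5) − 0 = 0, and there is no ∂_3, so H_2 = 0.

As a check, the Euler characteristic is 5 − 10 + 5 = 0, which agrees with 1 − 1 + 0 = 0.

H_0 = Z,  H_1 = Z,  H_2 = 0.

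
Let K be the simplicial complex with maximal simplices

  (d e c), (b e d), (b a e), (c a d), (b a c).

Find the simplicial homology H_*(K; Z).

We work with the vertex ordering a < b < c < d < e. The simplices of K, each written with vertices in increasing order, are:

  0-simplices (5): a, b, c, d, e
  1-simplices (10): ab, ac, ad, ae, bc, bd, be, cd, ce, de
  2-simplices (5): abc, abe, acd, bde, cde

Hence C_0 ≅ Z^5, C_1 ≅ Z^10, C_2 ≅ Z^5.

∂_1: C_1 → C_0 sends each edge [p,q] (with p < q) to q − p. For instance
  ∂de = e − d.
As a 5×10 matrix over Z this has rank 4, with invariant factors (1,1,1,1).

∂_2: C_2 → C_1 maps a triangle to the signed sum of its edges. For instance
  ∂bde = de − be + bd,
  ∂abe = be − ae + ab.
The resulting 10×5 matrix has rank 5, and its Smith normal form has invariant factors (1,1,1,1,1).

From H_k ≅ ker(∂_k) / im(∂_{k+1}) we obtain:

  H_0: rank C_0 − rank ∂_1 = 5 − 4 = 1, and the invariant factors of ∂_1 are all 1, so H_0 = Z.
  H_1: rank ker ∂_1 − rank ∂_2 = (10 − 4) − 5 = 1, and the invariant factors of ∂_2 are all 1, so H_1 = Z.
  H_2: rank ker ∂_2 − rank ∂_3 = (5 − 5) − 0 = 0, and there is no ∂_3, so H_2 = 0.

H_0 ≅ Z,  H_1 ≅ Z,  H_2 = 0.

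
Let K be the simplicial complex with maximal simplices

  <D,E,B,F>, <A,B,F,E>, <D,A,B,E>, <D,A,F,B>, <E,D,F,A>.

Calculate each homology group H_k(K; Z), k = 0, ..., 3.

H_0 = Z,  H_1 = 0,  H_2 = 0,  H_3 = Z.

Fix the vertex order A < B < D < E < F and write every simplex with vertices in increasing order. Then dim K = 3 and the simplices of K are:

  0-simplices (5): A, B, D, E, F
  1-simplices (10): AB, AD, AE, AF, BD, BE, BF, DE, DF, EF
  2-simplices (10): ABD, ABE, ABF, ADE, ADF, AEF, BDE, BDF, BEF, DEF
  3-simplices (5): ABDE, ABDF, ABEF, ADEF, BDEF

giving chain groups C_0 ≅ Z^5, C_1 ≅ Z^10, C_2 ≅ Z^10, C_3 ≅ Z^5.

Boundary ∂_1: C_1 → C_0 maps an edge to its endpoints' difference, ∂[p,q] = q − p. For instance
  ∂AB = B − A.
The 5×10 boundary matrix has rank 4 and Smith normal form diag(1,1,1,1).

Boundary ∂_2: C_2 → C_1 sends each 2-simplex [p,q,r] to [q,r] − [p,r] + [p,q]. For instance
  ∂ABE = BE − AE + AB,
  ∂ABF = BF − AF + AB.
The 10×10 boundary matrix has rank 6 and Smith normal form diag(1,1,1,1,1,1).

The boundary map ∂_3: C_3 → C_2 sends each 3-simplex σ to the alternating sum Σ_i (−1)^i (σ with its i-th vertex removed). For instance
  ∂ABDE = BDE − ADE + ABE − ABD,
  ∂ADEF = DEF − AEF + ADF − ADE.
This gives a 10×5 integer matrix of rank 4; reducing to Smith normal form yields diagonal entries (1,1,1,1).

Reading off H_k = ker ∂_k / im ∂_{k+1}:

  H_0: rank C_0 − rank ∂_1 = 5 − 4 = 1, and the invariant factors of ∂_1 are all 1, so H_0 = Z.
  H_1: rank ker ∂_1 − rank ∂_2 = (10 − 4) − 6 = 0, and the invariant factors of ∂_2 are all 1, so H_1 = 0.
  H_2: rank ker ∂_2 − rank ∂_3 = (10 − 6) − 4 = 0, and the invariant factors of ∂_3 are all 1, so H_2 = 0.
  H_3: rank ker ∂_3 − rank ∂_4 = (5 − 4) − 0 = 1, and there is no ∂_4, so H_3 = Z.

As a check, the Euler characteristic is 5 − 10 + 10 − 5 = 0, which agrees with 1 − 0 + 0 − 1 = 0.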